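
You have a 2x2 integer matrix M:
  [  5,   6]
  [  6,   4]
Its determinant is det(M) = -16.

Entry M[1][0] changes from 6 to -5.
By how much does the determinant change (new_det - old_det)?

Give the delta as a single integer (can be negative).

Cofactor C_10 = -6
Entry delta = -5 - 6 = -11
Det delta = entry_delta * cofactor = -11 * -6 = 66

Answer: 66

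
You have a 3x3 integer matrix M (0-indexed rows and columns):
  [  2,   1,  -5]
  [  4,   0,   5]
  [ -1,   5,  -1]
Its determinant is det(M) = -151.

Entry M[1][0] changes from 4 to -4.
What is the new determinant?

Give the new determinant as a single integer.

det is linear in row 1: changing M[1][0] by delta changes det by delta * cofactor(1,0).
Cofactor C_10 = (-1)^(1+0) * minor(1,0) = -24
Entry delta = -4 - 4 = -8
Det delta = -8 * -24 = 192
New det = -151 + 192 = 41

Answer: 41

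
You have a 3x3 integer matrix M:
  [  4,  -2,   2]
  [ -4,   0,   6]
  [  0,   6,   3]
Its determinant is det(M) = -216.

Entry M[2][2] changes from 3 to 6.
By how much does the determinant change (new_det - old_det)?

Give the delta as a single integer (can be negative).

Cofactor C_22 = -8
Entry delta = 6 - 3 = 3
Det delta = entry_delta * cofactor = 3 * -8 = -24

Answer: -24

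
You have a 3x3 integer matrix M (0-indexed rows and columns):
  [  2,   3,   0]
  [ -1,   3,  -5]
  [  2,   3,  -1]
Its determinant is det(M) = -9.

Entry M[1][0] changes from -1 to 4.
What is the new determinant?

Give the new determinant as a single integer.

Answer: 6

Derivation:
det is linear in row 1: changing M[1][0] by delta changes det by delta * cofactor(1,0).
Cofactor C_10 = (-1)^(1+0) * minor(1,0) = 3
Entry delta = 4 - -1 = 5
Det delta = 5 * 3 = 15
New det = -9 + 15 = 6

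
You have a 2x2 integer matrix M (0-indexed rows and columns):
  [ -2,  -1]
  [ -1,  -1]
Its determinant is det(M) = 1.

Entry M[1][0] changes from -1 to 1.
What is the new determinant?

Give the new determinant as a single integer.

det is linear in row 1: changing M[1][0] by delta changes det by delta * cofactor(1,0).
Cofactor C_10 = (-1)^(1+0) * minor(1,0) = 1
Entry delta = 1 - -1 = 2
Det delta = 2 * 1 = 2
New det = 1 + 2 = 3

Answer: 3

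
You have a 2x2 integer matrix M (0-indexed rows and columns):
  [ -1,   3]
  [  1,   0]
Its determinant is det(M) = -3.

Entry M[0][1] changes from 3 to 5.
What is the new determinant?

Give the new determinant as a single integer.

Answer: -5

Derivation:
det is linear in row 0: changing M[0][1] by delta changes det by delta * cofactor(0,1).
Cofactor C_01 = (-1)^(0+1) * minor(0,1) = -1
Entry delta = 5 - 3 = 2
Det delta = 2 * -1 = -2
New det = -3 + -2 = -5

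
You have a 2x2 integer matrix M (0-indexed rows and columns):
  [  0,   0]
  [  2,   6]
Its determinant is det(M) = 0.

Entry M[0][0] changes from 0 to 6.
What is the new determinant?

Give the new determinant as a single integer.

det is linear in row 0: changing M[0][0] by delta changes det by delta * cofactor(0,0).
Cofactor C_00 = (-1)^(0+0) * minor(0,0) = 6
Entry delta = 6 - 0 = 6
Det delta = 6 * 6 = 36
New det = 0 + 36 = 36

Answer: 36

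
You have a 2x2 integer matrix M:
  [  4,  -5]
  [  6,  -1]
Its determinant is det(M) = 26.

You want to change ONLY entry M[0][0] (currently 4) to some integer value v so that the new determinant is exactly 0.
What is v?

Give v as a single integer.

Answer: 30

Derivation:
det is linear in entry M[0][0]: det = old_det + (v - 4) * C_00
Cofactor C_00 = -1
Want det = 0: 26 + (v - 4) * -1 = 0
  (v - 4) = -26 / -1 = 26
  v = 4 + (26) = 30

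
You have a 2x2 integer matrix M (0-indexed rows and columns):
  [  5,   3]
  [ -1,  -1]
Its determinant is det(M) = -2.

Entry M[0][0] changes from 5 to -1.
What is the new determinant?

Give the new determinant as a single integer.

Answer: 4

Derivation:
det is linear in row 0: changing M[0][0] by delta changes det by delta * cofactor(0,0).
Cofactor C_00 = (-1)^(0+0) * minor(0,0) = -1
Entry delta = -1 - 5 = -6
Det delta = -6 * -1 = 6
New det = -2 + 6 = 4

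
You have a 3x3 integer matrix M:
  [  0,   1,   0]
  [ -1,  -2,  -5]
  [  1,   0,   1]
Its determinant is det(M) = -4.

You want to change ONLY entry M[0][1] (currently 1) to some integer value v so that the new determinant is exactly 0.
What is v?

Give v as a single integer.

det is linear in entry M[0][1]: det = old_det + (v - 1) * C_01
Cofactor C_01 = -4
Want det = 0: -4 + (v - 1) * -4 = 0
  (v - 1) = 4 / -4 = -1
  v = 1 + (-1) = 0

Answer: 0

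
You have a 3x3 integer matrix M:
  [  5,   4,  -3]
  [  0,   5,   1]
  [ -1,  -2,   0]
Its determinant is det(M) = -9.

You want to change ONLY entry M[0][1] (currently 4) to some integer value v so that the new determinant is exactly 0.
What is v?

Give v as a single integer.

Answer: -5

Derivation:
det is linear in entry M[0][1]: det = old_det + (v - 4) * C_01
Cofactor C_01 = -1
Want det = 0: -9 + (v - 4) * -1 = 0
  (v - 4) = 9 / -1 = -9
  v = 4 + (-9) = -5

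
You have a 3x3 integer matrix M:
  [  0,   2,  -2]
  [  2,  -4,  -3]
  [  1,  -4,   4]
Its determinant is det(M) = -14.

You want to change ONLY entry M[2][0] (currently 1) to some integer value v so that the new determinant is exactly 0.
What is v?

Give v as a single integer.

det is linear in entry M[2][0]: det = old_det + (v - 1) * C_20
Cofactor C_20 = -14
Want det = 0: -14 + (v - 1) * -14 = 0
  (v - 1) = 14 / -14 = -1
  v = 1 + (-1) = 0

Answer: 0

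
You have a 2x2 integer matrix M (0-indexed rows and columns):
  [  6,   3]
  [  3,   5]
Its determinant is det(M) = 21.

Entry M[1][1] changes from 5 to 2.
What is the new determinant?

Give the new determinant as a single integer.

Answer: 3

Derivation:
det is linear in row 1: changing M[1][1] by delta changes det by delta * cofactor(1,1).
Cofactor C_11 = (-1)^(1+1) * minor(1,1) = 6
Entry delta = 2 - 5 = -3
Det delta = -3 * 6 = -18
New det = 21 + -18 = 3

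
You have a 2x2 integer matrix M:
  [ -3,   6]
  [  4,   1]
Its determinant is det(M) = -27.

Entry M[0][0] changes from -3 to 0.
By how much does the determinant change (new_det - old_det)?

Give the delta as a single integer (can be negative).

Answer: 3

Derivation:
Cofactor C_00 = 1
Entry delta = 0 - -3 = 3
Det delta = entry_delta * cofactor = 3 * 1 = 3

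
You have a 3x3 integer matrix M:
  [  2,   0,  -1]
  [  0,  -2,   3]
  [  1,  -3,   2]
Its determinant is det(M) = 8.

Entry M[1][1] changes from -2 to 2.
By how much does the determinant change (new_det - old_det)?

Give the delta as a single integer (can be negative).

Answer: 20

Derivation:
Cofactor C_11 = 5
Entry delta = 2 - -2 = 4
Det delta = entry_delta * cofactor = 4 * 5 = 20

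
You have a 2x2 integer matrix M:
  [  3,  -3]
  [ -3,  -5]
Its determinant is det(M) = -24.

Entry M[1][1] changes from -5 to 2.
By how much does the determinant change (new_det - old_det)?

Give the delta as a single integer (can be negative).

Cofactor C_11 = 3
Entry delta = 2 - -5 = 7
Det delta = entry_delta * cofactor = 7 * 3 = 21

Answer: 21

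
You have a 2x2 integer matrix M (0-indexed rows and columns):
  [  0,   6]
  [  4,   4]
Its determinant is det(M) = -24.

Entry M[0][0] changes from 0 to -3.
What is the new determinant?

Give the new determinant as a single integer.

Answer: -36

Derivation:
det is linear in row 0: changing M[0][0] by delta changes det by delta * cofactor(0,0).
Cofactor C_00 = (-1)^(0+0) * minor(0,0) = 4
Entry delta = -3 - 0 = -3
Det delta = -3 * 4 = -12
New det = -24 + -12 = -36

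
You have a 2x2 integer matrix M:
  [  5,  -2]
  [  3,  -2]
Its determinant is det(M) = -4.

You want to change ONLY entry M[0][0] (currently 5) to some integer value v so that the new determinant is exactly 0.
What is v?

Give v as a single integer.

det is linear in entry M[0][0]: det = old_det + (v - 5) * C_00
Cofactor C_00 = -2
Want det = 0: -4 + (v - 5) * -2 = 0
  (v - 5) = 4 / -2 = -2
  v = 5 + (-2) = 3

Answer: 3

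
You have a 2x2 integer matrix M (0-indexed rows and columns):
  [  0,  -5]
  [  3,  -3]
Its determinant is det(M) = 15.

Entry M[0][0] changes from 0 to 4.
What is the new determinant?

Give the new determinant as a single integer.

Answer: 3

Derivation:
det is linear in row 0: changing M[0][0] by delta changes det by delta * cofactor(0,0).
Cofactor C_00 = (-1)^(0+0) * minor(0,0) = -3
Entry delta = 4 - 0 = 4
Det delta = 4 * -3 = -12
New det = 15 + -12 = 3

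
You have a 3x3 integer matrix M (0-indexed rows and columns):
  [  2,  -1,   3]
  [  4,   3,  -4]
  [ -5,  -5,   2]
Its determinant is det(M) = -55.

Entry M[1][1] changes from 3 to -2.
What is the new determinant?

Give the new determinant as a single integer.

Answer: -150

Derivation:
det is linear in row 1: changing M[1][1] by delta changes det by delta * cofactor(1,1).
Cofactor C_11 = (-1)^(1+1) * minor(1,1) = 19
Entry delta = -2 - 3 = -5
Det delta = -5 * 19 = -95
New det = -55 + -95 = -150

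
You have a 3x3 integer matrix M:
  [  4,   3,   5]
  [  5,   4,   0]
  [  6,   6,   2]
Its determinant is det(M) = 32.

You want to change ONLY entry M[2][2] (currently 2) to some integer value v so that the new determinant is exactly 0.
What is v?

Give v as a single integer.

Answer: -30

Derivation:
det is linear in entry M[2][2]: det = old_det + (v - 2) * C_22
Cofactor C_22 = 1
Want det = 0: 32 + (v - 2) * 1 = 0
  (v - 2) = -32 / 1 = -32
  v = 2 + (-32) = -30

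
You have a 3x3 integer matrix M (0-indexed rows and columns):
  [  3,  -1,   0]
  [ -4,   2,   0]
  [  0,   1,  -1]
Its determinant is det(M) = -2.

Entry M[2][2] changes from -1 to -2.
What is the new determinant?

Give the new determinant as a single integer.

det is linear in row 2: changing M[2][2] by delta changes det by delta * cofactor(2,2).
Cofactor C_22 = (-1)^(2+2) * minor(2,2) = 2
Entry delta = -2 - -1 = -1
Det delta = -1 * 2 = -2
New det = -2 + -2 = -4

Answer: -4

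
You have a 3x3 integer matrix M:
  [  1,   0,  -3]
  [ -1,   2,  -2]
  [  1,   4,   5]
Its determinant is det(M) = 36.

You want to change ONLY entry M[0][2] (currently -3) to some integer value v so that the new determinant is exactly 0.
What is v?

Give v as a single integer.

det is linear in entry M[0][2]: det = old_det + (v - -3) * C_02
Cofactor C_02 = -6
Want det = 0: 36 + (v - -3) * -6 = 0
  (v - -3) = -36 / -6 = 6
  v = -3 + (6) = 3

Answer: 3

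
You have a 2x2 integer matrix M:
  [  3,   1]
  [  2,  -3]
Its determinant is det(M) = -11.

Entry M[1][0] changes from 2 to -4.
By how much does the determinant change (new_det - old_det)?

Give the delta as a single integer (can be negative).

Answer: 6

Derivation:
Cofactor C_10 = -1
Entry delta = -4 - 2 = -6
Det delta = entry_delta * cofactor = -6 * -1 = 6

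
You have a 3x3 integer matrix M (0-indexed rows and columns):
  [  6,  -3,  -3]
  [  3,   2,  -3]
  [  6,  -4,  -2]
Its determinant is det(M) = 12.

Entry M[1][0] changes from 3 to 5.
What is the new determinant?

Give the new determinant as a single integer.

Answer: 24

Derivation:
det is linear in row 1: changing M[1][0] by delta changes det by delta * cofactor(1,0).
Cofactor C_10 = (-1)^(1+0) * minor(1,0) = 6
Entry delta = 5 - 3 = 2
Det delta = 2 * 6 = 12
New det = 12 + 12 = 24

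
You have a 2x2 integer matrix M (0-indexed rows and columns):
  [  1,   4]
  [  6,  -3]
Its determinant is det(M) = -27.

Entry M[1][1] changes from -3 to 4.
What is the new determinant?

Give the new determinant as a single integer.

det is linear in row 1: changing M[1][1] by delta changes det by delta * cofactor(1,1).
Cofactor C_11 = (-1)^(1+1) * minor(1,1) = 1
Entry delta = 4 - -3 = 7
Det delta = 7 * 1 = 7
New det = -27 + 7 = -20

Answer: -20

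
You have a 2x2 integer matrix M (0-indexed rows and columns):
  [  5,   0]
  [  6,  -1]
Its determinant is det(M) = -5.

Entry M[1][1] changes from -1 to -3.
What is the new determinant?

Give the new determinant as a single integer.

Answer: -15

Derivation:
det is linear in row 1: changing M[1][1] by delta changes det by delta * cofactor(1,1).
Cofactor C_11 = (-1)^(1+1) * minor(1,1) = 5
Entry delta = -3 - -1 = -2
Det delta = -2 * 5 = -10
New det = -5 + -10 = -15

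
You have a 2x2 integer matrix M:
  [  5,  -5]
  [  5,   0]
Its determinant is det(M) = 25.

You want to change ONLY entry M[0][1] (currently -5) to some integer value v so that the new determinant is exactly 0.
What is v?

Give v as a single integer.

det is linear in entry M[0][1]: det = old_det + (v - -5) * C_01
Cofactor C_01 = -5
Want det = 0: 25 + (v - -5) * -5 = 0
  (v - -5) = -25 / -5 = 5
  v = -5 + (5) = 0

Answer: 0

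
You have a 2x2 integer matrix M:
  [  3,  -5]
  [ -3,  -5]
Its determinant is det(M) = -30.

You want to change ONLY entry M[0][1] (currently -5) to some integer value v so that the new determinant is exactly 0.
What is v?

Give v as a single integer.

det is linear in entry M[0][1]: det = old_det + (v - -5) * C_01
Cofactor C_01 = 3
Want det = 0: -30 + (v - -5) * 3 = 0
  (v - -5) = 30 / 3 = 10
  v = -5 + (10) = 5

Answer: 5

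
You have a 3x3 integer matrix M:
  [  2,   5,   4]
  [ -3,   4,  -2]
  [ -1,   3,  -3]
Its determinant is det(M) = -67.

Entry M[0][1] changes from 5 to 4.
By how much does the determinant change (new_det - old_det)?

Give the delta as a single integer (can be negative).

Answer: 7

Derivation:
Cofactor C_01 = -7
Entry delta = 4 - 5 = -1
Det delta = entry_delta * cofactor = -1 * -7 = 7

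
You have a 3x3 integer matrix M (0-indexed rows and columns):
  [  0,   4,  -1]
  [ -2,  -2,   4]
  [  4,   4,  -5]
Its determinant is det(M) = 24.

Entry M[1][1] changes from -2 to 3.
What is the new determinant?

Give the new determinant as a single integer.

det is linear in row 1: changing M[1][1] by delta changes det by delta * cofactor(1,1).
Cofactor C_11 = (-1)^(1+1) * minor(1,1) = 4
Entry delta = 3 - -2 = 5
Det delta = 5 * 4 = 20
New det = 24 + 20 = 44

Answer: 44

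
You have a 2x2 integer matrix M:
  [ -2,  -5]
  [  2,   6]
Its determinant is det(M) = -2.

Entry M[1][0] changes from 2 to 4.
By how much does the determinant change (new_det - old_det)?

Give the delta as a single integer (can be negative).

Answer: 10

Derivation:
Cofactor C_10 = 5
Entry delta = 4 - 2 = 2
Det delta = entry_delta * cofactor = 2 * 5 = 10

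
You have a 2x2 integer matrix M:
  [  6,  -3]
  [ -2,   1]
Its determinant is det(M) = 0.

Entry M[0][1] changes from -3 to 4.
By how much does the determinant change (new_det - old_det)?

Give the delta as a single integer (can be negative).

Cofactor C_01 = 2
Entry delta = 4 - -3 = 7
Det delta = entry_delta * cofactor = 7 * 2 = 14

Answer: 14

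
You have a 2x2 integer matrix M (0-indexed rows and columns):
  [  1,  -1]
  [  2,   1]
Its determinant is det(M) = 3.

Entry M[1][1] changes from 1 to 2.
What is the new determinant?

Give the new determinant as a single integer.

det is linear in row 1: changing M[1][1] by delta changes det by delta * cofactor(1,1).
Cofactor C_11 = (-1)^(1+1) * minor(1,1) = 1
Entry delta = 2 - 1 = 1
Det delta = 1 * 1 = 1
New det = 3 + 1 = 4

Answer: 4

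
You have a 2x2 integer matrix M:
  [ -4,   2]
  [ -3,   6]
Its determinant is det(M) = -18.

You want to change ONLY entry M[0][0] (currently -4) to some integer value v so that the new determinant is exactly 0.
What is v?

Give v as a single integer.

det is linear in entry M[0][0]: det = old_det + (v - -4) * C_00
Cofactor C_00 = 6
Want det = 0: -18 + (v - -4) * 6 = 0
  (v - -4) = 18 / 6 = 3
  v = -4 + (3) = -1

Answer: -1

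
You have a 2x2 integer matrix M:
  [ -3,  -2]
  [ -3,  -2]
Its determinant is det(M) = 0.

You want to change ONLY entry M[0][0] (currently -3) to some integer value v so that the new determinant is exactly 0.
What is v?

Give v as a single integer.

det is linear in entry M[0][0]: det = old_det + (v - -3) * C_00
Cofactor C_00 = -2
Want det = 0: 0 + (v - -3) * -2 = 0
  (v - -3) = 0 / -2 = 0
  v = -3 + (0) = -3

Answer: -3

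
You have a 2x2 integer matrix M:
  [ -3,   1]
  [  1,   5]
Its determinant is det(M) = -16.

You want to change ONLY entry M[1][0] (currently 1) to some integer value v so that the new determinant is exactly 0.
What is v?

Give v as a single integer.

Answer: -15

Derivation:
det is linear in entry M[1][0]: det = old_det + (v - 1) * C_10
Cofactor C_10 = -1
Want det = 0: -16 + (v - 1) * -1 = 0
  (v - 1) = 16 / -1 = -16
  v = 1 + (-16) = -15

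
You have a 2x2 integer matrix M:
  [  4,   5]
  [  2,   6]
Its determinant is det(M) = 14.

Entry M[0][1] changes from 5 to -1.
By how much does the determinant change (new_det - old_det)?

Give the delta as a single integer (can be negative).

Answer: 12

Derivation:
Cofactor C_01 = -2
Entry delta = -1 - 5 = -6
Det delta = entry_delta * cofactor = -6 * -2 = 12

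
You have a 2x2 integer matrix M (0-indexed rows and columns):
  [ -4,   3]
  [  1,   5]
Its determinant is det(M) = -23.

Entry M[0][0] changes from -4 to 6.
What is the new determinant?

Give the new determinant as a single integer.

Answer: 27

Derivation:
det is linear in row 0: changing M[0][0] by delta changes det by delta * cofactor(0,0).
Cofactor C_00 = (-1)^(0+0) * minor(0,0) = 5
Entry delta = 6 - -4 = 10
Det delta = 10 * 5 = 50
New det = -23 + 50 = 27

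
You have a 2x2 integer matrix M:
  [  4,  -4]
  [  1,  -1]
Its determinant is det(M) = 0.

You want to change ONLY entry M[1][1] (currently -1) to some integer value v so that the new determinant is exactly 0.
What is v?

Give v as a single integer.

det is linear in entry M[1][1]: det = old_det + (v - -1) * C_11
Cofactor C_11 = 4
Want det = 0: 0 + (v - -1) * 4 = 0
  (v - -1) = 0 / 4 = 0
  v = -1 + (0) = -1

Answer: -1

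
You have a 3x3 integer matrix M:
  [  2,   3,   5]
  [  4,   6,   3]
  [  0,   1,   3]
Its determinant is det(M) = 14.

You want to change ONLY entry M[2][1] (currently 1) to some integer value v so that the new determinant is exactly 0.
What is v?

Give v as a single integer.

det is linear in entry M[2][1]: det = old_det + (v - 1) * C_21
Cofactor C_21 = 14
Want det = 0: 14 + (v - 1) * 14 = 0
  (v - 1) = -14 / 14 = -1
  v = 1 + (-1) = 0

Answer: 0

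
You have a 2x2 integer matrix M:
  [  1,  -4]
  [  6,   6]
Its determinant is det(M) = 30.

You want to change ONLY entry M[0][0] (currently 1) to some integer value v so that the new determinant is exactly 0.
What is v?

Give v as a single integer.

Answer: -4

Derivation:
det is linear in entry M[0][0]: det = old_det + (v - 1) * C_00
Cofactor C_00 = 6
Want det = 0: 30 + (v - 1) * 6 = 0
  (v - 1) = -30 / 6 = -5
  v = 1 + (-5) = -4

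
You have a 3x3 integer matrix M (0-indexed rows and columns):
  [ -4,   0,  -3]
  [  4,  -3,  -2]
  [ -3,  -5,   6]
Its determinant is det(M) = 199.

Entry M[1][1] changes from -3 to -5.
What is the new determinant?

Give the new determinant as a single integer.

Answer: 265

Derivation:
det is linear in row 1: changing M[1][1] by delta changes det by delta * cofactor(1,1).
Cofactor C_11 = (-1)^(1+1) * minor(1,1) = -33
Entry delta = -5 - -3 = -2
Det delta = -2 * -33 = 66
New det = 199 + 66 = 265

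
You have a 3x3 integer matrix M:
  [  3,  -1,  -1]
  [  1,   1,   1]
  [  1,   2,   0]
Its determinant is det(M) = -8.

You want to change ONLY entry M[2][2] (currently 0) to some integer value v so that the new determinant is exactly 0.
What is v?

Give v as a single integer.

det is linear in entry M[2][2]: det = old_det + (v - 0) * C_22
Cofactor C_22 = 4
Want det = 0: -8 + (v - 0) * 4 = 0
  (v - 0) = 8 / 4 = 2
  v = 0 + (2) = 2

Answer: 2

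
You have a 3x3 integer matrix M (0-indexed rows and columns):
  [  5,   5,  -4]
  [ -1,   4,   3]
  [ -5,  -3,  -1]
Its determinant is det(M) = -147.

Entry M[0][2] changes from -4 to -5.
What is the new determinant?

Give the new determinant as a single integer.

Answer: -170

Derivation:
det is linear in row 0: changing M[0][2] by delta changes det by delta * cofactor(0,2).
Cofactor C_02 = (-1)^(0+2) * minor(0,2) = 23
Entry delta = -5 - -4 = -1
Det delta = -1 * 23 = -23
New det = -147 + -23 = -170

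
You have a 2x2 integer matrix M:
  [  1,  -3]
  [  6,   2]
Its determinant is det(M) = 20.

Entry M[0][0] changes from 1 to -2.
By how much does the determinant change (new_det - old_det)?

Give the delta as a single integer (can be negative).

Cofactor C_00 = 2
Entry delta = -2 - 1 = -3
Det delta = entry_delta * cofactor = -3 * 2 = -6

Answer: -6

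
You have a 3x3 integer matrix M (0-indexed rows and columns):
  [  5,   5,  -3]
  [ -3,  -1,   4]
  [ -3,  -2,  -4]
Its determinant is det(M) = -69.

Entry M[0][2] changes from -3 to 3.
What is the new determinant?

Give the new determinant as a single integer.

Answer: -51

Derivation:
det is linear in row 0: changing M[0][2] by delta changes det by delta * cofactor(0,2).
Cofactor C_02 = (-1)^(0+2) * minor(0,2) = 3
Entry delta = 3 - -3 = 6
Det delta = 6 * 3 = 18
New det = -69 + 18 = -51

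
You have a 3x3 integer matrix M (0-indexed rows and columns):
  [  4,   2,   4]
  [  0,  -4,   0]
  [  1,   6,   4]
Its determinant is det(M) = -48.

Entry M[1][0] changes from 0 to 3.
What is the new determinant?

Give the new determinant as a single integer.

Answer: 0

Derivation:
det is linear in row 1: changing M[1][0] by delta changes det by delta * cofactor(1,0).
Cofactor C_10 = (-1)^(1+0) * minor(1,0) = 16
Entry delta = 3 - 0 = 3
Det delta = 3 * 16 = 48
New det = -48 + 48 = 0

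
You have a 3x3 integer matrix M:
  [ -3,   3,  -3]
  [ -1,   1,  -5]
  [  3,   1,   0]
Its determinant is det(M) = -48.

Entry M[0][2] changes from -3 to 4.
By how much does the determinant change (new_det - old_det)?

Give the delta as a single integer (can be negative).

Cofactor C_02 = -4
Entry delta = 4 - -3 = 7
Det delta = entry_delta * cofactor = 7 * -4 = -28

Answer: -28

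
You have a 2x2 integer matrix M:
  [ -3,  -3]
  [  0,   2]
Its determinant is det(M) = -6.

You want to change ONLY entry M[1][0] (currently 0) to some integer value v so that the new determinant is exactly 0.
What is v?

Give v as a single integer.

Answer: 2

Derivation:
det is linear in entry M[1][0]: det = old_det + (v - 0) * C_10
Cofactor C_10 = 3
Want det = 0: -6 + (v - 0) * 3 = 0
  (v - 0) = 6 / 3 = 2
  v = 0 + (2) = 2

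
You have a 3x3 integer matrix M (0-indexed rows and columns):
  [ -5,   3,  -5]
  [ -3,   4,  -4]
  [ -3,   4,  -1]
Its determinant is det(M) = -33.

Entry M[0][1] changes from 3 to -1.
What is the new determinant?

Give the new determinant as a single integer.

det is linear in row 0: changing M[0][1] by delta changes det by delta * cofactor(0,1).
Cofactor C_01 = (-1)^(0+1) * minor(0,1) = 9
Entry delta = -1 - 3 = -4
Det delta = -4 * 9 = -36
New det = -33 + -36 = -69

Answer: -69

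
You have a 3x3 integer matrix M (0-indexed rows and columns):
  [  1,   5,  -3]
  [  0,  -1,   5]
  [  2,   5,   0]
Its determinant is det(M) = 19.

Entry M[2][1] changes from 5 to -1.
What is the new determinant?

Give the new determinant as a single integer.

det is linear in row 2: changing M[2][1] by delta changes det by delta * cofactor(2,1).
Cofactor C_21 = (-1)^(2+1) * minor(2,1) = -5
Entry delta = -1 - 5 = -6
Det delta = -6 * -5 = 30
New det = 19 + 30 = 49

Answer: 49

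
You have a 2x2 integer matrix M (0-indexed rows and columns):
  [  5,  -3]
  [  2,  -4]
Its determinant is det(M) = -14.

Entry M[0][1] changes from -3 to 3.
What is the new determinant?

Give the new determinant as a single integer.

Answer: -26

Derivation:
det is linear in row 0: changing M[0][1] by delta changes det by delta * cofactor(0,1).
Cofactor C_01 = (-1)^(0+1) * minor(0,1) = -2
Entry delta = 3 - -3 = 6
Det delta = 6 * -2 = -12
New det = -14 + -12 = -26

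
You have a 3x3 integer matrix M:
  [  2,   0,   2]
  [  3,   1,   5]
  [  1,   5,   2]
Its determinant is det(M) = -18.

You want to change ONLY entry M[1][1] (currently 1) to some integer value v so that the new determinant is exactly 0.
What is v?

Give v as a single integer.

Answer: 10

Derivation:
det is linear in entry M[1][1]: det = old_det + (v - 1) * C_11
Cofactor C_11 = 2
Want det = 0: -18 + (v - 1) * 2 = 0
  (v - 1) = 18 / 2 = 9
  v = 1 + (9) = 10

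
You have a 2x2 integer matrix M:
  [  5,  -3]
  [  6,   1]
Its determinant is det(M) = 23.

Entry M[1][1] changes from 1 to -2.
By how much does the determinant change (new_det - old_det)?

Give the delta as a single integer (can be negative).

Cofactor C_11 = 5
Entry delta = -2 - 1 = -3
Det delta = entry_delta * cofactor = -3 * 5 = -15

Answer: -15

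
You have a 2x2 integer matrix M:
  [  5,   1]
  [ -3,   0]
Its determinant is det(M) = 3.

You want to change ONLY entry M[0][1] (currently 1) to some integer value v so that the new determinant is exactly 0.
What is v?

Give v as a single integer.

Answer: 0

Derivation:
det is linear in entry M[0][1]: det = old_det + (v - 1) * C_01
Cofactor C_01 = 3
Want det = 0: 3 + (v - 1) * 3 = 0
  (v - 1) = -3 / 3 = -1
  v = 1 + (-1) = 0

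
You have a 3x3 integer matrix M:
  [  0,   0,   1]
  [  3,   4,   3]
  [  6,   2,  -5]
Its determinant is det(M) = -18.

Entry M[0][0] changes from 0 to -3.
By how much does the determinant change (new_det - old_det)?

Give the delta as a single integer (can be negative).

Cofactor C_00 = -26
Entry delta = -3 - 0 = -3
Det delta = entry_delta * cofactor = -3 * -26 = 78

Answer: 78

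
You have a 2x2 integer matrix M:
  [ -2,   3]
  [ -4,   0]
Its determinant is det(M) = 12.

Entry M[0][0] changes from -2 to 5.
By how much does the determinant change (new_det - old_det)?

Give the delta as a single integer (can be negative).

Cofactor C_00 = 0
Entry delta = 5 - -2 = 7
Det delta = entry_delta * cofactor = 7 * 0 = 0

Answer: 0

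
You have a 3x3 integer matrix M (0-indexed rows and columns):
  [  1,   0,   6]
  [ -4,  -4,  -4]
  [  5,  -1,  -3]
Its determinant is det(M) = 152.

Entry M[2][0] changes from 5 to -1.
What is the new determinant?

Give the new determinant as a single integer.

det is linear in row 2: changing M[2][0] by delta changes det by delta * cofactor(2,0).
Cofactor C_20 = (-1)^(2+0) * minor(2,0) = 24
Entry delta = -1 - 5 = -6
Det delta = -6 * 24 = -144
New det = 152 + -144 = 8

Answer: 8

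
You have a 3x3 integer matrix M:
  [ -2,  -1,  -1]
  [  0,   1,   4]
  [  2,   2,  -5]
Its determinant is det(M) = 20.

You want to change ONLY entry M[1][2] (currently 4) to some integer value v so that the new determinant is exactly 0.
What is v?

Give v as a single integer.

det is linear in entry M[1][2]: det = old_det + (v - 4) * C_12
Cofactor C_12 = 2
Want det = 0: 20 + (v - 4) * 2 = 0
  (v - 4) = -20 / 2 = -10
  v = 4 + (-10) = -6

Answer: -6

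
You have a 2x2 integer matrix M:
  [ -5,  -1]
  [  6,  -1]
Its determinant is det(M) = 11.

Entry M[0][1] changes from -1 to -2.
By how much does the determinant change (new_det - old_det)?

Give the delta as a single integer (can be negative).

Answer: 6

Derivation:
Cofactor C_01 = -6
Entry delta = -2 - -1 = -1
Det delta = entry_delta * cofactor = -1 * -6 = 6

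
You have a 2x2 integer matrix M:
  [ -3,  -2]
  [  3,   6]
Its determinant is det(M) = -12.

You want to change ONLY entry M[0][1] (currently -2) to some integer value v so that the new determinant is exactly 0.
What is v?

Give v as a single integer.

Answer: -6

Derivation:
det is linear in entry M[0][1]: det = old_det + (v - -2) * C_01
Cofactor C_01 = -3
Want det = 0: -12 + (v - -2) * -3 = 0
  (v - -2) = 12 / -3 = -4
  v = -2 + (-4) = -6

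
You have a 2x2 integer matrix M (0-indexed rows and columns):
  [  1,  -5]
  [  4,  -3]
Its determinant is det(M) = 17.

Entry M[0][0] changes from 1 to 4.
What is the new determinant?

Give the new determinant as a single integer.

Answer: 8

Derivation:
det is linear in row 0: changing M[0][0] by delta changes det by delta * cofactor(0,0).
Cofactor C_00 = (-1)^(0+0) * minor(0,0) = -3
Entry delta = 4 - 1 = 3
Det delta = 3 * -3 = -9
New det = 17 + -9 = 8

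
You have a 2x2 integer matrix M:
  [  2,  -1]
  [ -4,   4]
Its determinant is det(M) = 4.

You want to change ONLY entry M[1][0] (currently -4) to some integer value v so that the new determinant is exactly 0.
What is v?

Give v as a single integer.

det is linear in entry M[1][0]: det = old_det + (v - -4) * C_10
Cofactor C_10 = 1
Want det = 0: 4 + (v - -4) * 1 = 0
  (v - -4) = -4 / 1 = -4
  v = -4 + (-4) = -8

Answer: -8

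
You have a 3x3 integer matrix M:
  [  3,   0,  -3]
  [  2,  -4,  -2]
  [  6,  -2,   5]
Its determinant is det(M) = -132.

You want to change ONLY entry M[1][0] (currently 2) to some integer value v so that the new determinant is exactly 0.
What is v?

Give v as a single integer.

Answer: 24

Derivation:
det is linear in entry M[1][0]: det = old_det + (v - 2) * C_10
Cofactor C_10 = 6
Want det = 0: -132 + (v - 2) * 6 = 0
  (v - 2) = 132 / 6 = 22
  v = 2 + (22) = 24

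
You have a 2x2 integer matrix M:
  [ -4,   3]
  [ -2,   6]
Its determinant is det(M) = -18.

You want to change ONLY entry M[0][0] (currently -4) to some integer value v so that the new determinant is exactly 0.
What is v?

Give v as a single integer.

det is linear in entry M[0][0]: det = old_det + (v - -4) * C_00
Cofactor C_00 = 6
Want det = 0: -18 + (v - -4) * 6 = 0
  (v - -4) = 18 / 6 = 3
  v = -4 + (3) = -1

Answer: -1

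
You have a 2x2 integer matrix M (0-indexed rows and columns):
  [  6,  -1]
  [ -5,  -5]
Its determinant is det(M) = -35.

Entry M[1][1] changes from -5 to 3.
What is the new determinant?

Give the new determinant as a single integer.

det is linear in row 1: changing M[1][1] by delta changes det by delta * cofactor(1,1).
Cofactor C_11 = (-1)^(1+1) * minor(1,1) = 6
Entry delta = 3 - -5 = 8
Det delta = 8 * 6 = 48
New det = -35 + 48 = 13

Answer: 13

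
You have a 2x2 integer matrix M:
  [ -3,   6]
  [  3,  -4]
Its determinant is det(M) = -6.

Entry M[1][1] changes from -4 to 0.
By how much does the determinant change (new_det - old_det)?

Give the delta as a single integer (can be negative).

Answer: -12

Derivation:
Cofactor C_11 = -3
Entry delta = 0 - -4 = 4
Det delta = entry_delta * cofactor = 4 * -3 = -12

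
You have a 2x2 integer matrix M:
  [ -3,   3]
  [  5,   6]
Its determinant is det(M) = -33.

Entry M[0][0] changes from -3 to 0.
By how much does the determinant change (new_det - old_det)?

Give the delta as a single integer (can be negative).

Cofactor C_00 = 6
Entry delta = 0 - -3 = 3
Det delta = entry_delta * cofactor = 3 * 6 = 18

Answer: 18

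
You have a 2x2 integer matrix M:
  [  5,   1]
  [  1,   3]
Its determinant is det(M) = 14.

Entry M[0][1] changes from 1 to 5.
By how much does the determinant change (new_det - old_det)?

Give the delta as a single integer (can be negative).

Cofactor C_01 = -1
Entry delta = 5 - 1 = 4
Det delta = entry_delta * cofactor = 4 * -1 = -4

Answer: -4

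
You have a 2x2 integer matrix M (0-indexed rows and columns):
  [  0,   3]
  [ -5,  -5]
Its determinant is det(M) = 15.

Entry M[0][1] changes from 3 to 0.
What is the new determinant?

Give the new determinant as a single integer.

Answer: 0

Derivation:
det is linear in row 0: changing M[0][1] by delta changes det by delta * cofactor(0,1).
Cofactor C_01 = (-1)^(0+1) * minor(0,1) = 5
Entry delta = 0 - 3 = -3
Det delta = -3 * 5 = -15
New det = 15 + -15 = 0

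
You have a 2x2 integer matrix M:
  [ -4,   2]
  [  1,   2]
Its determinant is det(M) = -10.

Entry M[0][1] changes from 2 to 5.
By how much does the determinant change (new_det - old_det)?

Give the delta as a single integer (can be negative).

Cofactor C_01 = -1
Entry delta = 5 - 2 = 3
Det delta = entry_delta * cofactor = 3 * -1 = -3

Answer: -3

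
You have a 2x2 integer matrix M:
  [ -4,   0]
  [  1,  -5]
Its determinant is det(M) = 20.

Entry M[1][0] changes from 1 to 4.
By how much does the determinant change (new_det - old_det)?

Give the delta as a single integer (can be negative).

Answer: 0

Derivation:
Cofactor C_10 = 0
Entry delta = 4 - 1 = 3
Det delta = entry_delta * cofactor = 3 * 0 = 0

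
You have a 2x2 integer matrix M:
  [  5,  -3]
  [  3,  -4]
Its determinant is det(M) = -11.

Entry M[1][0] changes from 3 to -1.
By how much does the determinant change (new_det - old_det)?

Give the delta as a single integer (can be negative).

Answer: -12

Derivation:
Cofactor C_10 = 3
Entry delta = -1 - 3 = -4
Det delta = entry_delta * cofactor = -4 * 3 = -12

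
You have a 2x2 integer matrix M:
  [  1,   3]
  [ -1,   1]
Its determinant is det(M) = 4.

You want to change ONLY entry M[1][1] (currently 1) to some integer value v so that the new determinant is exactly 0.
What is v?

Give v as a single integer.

Answer: -3

Derivation:
det is linear in entry M[1][1]: det = old_det + (v - 1) * C_11
Cofactor C_11 = 1
Want det = 0: 4 + (v - 1) * 1 = 0
  (v - 1) = -4 / 1 = -4
  v = 1 + (-4) = -3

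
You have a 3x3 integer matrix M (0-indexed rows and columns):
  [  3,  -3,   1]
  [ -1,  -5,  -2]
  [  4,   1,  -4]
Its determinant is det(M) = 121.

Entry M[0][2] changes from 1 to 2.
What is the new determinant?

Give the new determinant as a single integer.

Answer: 140

Derivation:
det is linear in row 0: changing M[0][2] by delta changes det by delta * cofactor(0,2).
Cofactor C_02 = (-1)^(0+2) * minor(0,2) = 19
Entry delta = 2 - 1 = 1
Det delta = 1 * 19 = 19
New det = 121 + 19 = 140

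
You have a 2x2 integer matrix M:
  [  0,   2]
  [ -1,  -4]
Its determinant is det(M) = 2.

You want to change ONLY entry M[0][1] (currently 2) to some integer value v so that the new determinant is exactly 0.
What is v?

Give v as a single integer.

Answer: 0

Derivation:
det is linear in entry M[0][1]: det = old_det + (v - 2) * C_01
Cofactor C_01 = 1
Want det = 0: 2 + (v - 2) * 1 = 0
  (v - 2) = -2 / 1 = -2
  v = 2 + (-2) = 0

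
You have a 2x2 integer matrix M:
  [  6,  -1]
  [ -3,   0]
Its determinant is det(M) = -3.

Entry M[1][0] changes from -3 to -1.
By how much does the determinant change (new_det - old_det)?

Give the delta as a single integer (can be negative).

Answer: 2

Derivation:
Cofactor C_10 = 1
Entry delta = -1 - -3 = 2
Det delta = entry_delta * cofactor = 2 * 1 = 2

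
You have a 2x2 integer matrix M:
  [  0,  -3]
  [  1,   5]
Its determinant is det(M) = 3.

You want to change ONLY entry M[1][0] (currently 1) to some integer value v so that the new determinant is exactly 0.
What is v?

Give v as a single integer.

det is linear in entry M[1][0]: det = old_det + (v - 1) * C_10
Cofactor C_10 = 3
Want det = 0: 3 + (v - 1) * 3 = 0
  (v - 1) = -3 / 3 = -1
  v = 1 + (-1) = 0

Answer: 0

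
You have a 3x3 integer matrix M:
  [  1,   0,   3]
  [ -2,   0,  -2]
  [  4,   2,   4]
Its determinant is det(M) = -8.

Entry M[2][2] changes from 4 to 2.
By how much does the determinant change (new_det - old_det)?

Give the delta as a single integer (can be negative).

Cofactor C_22 = 0
Entry delta = 2 - 4 = -2
Det delta = entry_delta * cofactor = -2 * 0 = 0

Answer: 0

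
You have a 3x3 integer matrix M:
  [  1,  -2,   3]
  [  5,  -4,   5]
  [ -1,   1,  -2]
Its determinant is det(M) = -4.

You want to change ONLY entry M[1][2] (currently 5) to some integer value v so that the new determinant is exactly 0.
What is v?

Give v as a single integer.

det is linear in entry M[1][2]: det = old_det + (v - 5) * C_12
Cofactor C_12 = 1
Want det = 0: -4 + (v - 5) * 1 = 0
  (v - 5) = 4 / 1 = 4
  v = 5 + (4) = 9

Answer: 9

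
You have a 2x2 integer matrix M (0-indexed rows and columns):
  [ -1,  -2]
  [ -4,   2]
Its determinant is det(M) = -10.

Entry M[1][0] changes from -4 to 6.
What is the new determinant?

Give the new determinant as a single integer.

det is linear in row 1: changing M[1][0] by delta changes det by delta * cofactor(1,0).
Cofactor C_10 = (-1)^(1+0) * minor(1,0) = 2
Entry delta = 6 - -4 = 10
Det delta = 10 * 2 = 20
New det = -10 + 20 = 10

Answer: 10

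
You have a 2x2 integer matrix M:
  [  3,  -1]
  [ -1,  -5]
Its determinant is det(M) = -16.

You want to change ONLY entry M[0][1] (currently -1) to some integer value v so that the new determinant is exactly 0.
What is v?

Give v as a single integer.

Answer: 15

Derivation:
det is linear in entry M[0][1]: det = old_det + (v - -1) * C_01
Cofactor C_01 = 1
Want det = 0: -16 + (v - -1) * 1 = 0
  (v - -1) = 16 / 1 = 16
  v = -1 + (16) = 15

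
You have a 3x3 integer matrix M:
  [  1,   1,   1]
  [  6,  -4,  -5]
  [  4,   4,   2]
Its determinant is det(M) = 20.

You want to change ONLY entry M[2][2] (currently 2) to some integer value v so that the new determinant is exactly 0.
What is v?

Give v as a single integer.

det is linear in entry M[2][2]: det = old_det + (v - 2) * C_22
Cofactor C_22 = -10
Want det = 0: 20 + (v - 2) * -10 = 0
  (v - 2) = -20 / -10 = 2
  v = 2 + (2) = 4

Answer: 4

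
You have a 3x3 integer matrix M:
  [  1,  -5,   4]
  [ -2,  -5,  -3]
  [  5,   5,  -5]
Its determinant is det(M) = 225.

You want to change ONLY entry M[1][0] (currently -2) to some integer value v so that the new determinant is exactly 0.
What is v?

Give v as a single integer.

det is linear in entry M[1][0]: det = old_det + (v - -2) * C_10
Cofactor C_10 = -5
Want det = 0: 225 + (v - -2) * -5 = 0
  (v - -2) = -225 / -5 = 45
  v = -2 + (45) = 43

Answer: 43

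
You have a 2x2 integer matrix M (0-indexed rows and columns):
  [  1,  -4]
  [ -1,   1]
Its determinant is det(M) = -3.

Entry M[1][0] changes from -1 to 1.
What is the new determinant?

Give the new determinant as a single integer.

det is linear in row 1: changing M[1][0] by delta changes det by delta * cofactor(1,0).
Cofactor C_10 = (-1)^(1+0) * minor(1,0) = 4
Entry delta = 1 - -1 = 2
Det delta = 2 * 4 = 8
New det = -3 + 8 = 5

Answer: 5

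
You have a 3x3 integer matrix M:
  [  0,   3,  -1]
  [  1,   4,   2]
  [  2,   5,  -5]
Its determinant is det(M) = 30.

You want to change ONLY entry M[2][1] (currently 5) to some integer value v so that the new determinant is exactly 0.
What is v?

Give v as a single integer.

det is linear in entry M[2][1]: det = old_det + (v - 5) * C_21
Cofactor C_21 = -1
Want det = 0: 30 + (v - 5) * -1 = 0
  (v - 5) = -30 / -1 = 30
  v = 5 + (30) = 35

Answer: 35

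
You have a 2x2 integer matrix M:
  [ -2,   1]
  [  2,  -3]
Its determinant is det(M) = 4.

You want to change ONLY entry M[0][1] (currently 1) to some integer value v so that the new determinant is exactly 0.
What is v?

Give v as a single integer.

det is linear in entry M[0][1]: det = old_det + (v - 1) * C_01
Cofactor C_01 = -2
Want det = 0: 4 + (v - 1) * -2 = 0
  (v - 1) = -4 / -2 = 2
  v = 1 + (2) = 3

Answer: 3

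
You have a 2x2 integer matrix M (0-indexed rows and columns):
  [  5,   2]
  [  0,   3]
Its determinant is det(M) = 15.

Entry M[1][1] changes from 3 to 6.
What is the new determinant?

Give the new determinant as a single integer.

det is linear in row 1: changing M[1][1] by delta changes det by delta * cofactor(1,1).
Cofactor C_11 = (-1)^(1+1) * minor(1,1) = 5
Entry delta = 6 - 3 = 3
Det delta = 3 * 5 = 15
New det = 15 + 15 = 30

Answer: 30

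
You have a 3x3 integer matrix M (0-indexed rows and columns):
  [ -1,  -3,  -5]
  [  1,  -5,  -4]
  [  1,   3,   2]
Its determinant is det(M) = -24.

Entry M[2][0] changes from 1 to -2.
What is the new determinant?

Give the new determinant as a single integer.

Answer: 15

Derivation:
det is linear in row 2: changing M[2][0] by delta changes det by delta * cofactor(2,0).
Cofactor C_20 = (-1)^(2+0) * minor(2,0) = -13
Entry delta = -2 - 1 = -3
Det delta = -3 * -13 = 39
New det = -24 + 39 = 15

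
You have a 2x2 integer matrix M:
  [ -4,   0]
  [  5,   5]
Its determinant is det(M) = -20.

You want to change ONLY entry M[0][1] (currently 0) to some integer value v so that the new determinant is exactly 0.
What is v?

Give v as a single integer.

Answer: -4

Derivation:
det is linear in entry M[0][1]: det = old_det + (v - 0) * C_01
Cofactor C_01 = -5
Want det = 0: -20 + (v - 0) * -5 = 0
  (v - 0) = 20 / -5 = -4
  v = 0 + (-4) = -4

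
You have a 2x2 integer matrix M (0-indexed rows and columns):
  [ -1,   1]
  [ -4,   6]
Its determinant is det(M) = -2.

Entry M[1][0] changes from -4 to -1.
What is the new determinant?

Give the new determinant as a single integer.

Answer: -5

Derivation:
det is linear in row 1: changing M[1][0] by delta changes det by delta * cofactor(1,0).
Cofactor C_10 = (-1)^(1+0) * minor(1,0) = -1
Entry delta = -1 - -4 = 3
Det delta = 3 * -1 = -3
New det = -2 + -3 = -5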